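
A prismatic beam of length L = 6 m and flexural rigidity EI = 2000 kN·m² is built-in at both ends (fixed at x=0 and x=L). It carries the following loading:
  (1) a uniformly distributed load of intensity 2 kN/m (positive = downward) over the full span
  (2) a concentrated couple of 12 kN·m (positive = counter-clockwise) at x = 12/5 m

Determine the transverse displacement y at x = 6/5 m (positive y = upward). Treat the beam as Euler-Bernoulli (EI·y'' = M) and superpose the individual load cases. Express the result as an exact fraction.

y(6/5) = -1161/781250 m

Load 1 — uniform load w=2 kN/m over full span:
  y_1 = -wx²(L-x)²/(24EI) = -2·(6/5)²·(6-(6/5))²/(24·2000) = -108/78125 m
Load 2 — applied couple M₀=12 kN·m at a=12/5 m (b=L-a=18/5):
  y_2 = (R_Ax³/6 - M_Ax²/2)/EI  [x≤a] with R_A=72/25, M_A=36/25 = ((72/25)·(6/5)³/6 - (36/25)·(6/5)²/2)/2000 = -81/781250 m
Superposition: y = Σ y_i = -1161/781250 m ≈ -0.001486 m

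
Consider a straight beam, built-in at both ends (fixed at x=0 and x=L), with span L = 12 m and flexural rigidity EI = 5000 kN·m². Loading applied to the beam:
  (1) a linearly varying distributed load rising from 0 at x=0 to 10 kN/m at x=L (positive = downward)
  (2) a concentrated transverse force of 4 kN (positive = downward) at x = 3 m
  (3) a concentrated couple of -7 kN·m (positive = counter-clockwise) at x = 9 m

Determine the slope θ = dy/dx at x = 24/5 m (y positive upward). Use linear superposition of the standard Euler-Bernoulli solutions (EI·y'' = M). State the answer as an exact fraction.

θ(24/5) = -9633/1250000 rad

Load 1 — triangular load w₀=10 kN/m (0→w₀ over full span):
  θ_1 = -w₀(2x(L-x)(L-2x)(x+2L)+x²(L-x)²)/(120LEI) = -10·(2·(24/5)·(12-(24/5))·(12-2·(24/5))·((24/5)+2·12)+(24/5)²·(12-(24/5))²)/(120·12·5000) = -648/78125 rad
Load 2 — point force P=4 kN at a=3 m (b=L-a=9):
  θ_2 = Pa²(L-x)(2bL-(3b+a)(L-x))/(2L³EI)  [x>a] = 4·3²·(12-(24/5))·(2·9·12-(3·9+3)·(12-(24/5)))/(2·12³·5000) = 0 rad
Load 3 — applied couple M₀=-7 kN·m at a=9 m (b=L-a=3):
  θ_3 = (R_Ax²/2 - M_Ax)/EI  [x≤a] with R_A=-21/32, M_A=-35/16 = ((-21/32)·(24/5)²/2 - (-35/16)·(24/5))/5000 = 147/250000 rad
Superposition: θ = Σ θ_i = -9633/1250000 rad ≈ -0.007706 rad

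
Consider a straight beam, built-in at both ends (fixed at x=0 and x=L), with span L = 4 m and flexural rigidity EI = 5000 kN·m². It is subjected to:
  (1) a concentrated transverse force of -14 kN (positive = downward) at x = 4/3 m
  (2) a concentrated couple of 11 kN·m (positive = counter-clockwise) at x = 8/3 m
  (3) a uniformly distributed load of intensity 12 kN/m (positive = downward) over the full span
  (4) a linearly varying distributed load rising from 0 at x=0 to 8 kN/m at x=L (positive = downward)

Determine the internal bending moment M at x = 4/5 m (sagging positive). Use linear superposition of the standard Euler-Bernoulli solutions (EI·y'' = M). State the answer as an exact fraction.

M(4/5) = -739/375 kN·m

Load 1 — point force P=-14 kN at a=4/3 m (b=L-a=8/3):
  M_1 = Pb²(3a+b)x/L³ - Pab²/L²  [x≤a] = (-14)·(8/3)²·(3·(4/3)+(8/3))·(4/5)/4³ - (-14)·(4/3)·(8/3)²/4² = 0 kN·m
Load 2 — applied couple M₀=11 kN·m at a=8/3 m (b=L-a=4/3):
  M_2 = R_Ax - M_A  [x≤a] with R_A=11/3, M_A=11/3 = (11/3)·(4/5) - (11/3) = -11/15 kN·m
Load 3 — uniform load w=12 kN/m over full span:
  M_3 = wLx/2 - wL²/12 - wx²/2 = 12·4·(4/5)/2 - 12·4²/12 - 12·(4/5)²/2 = -16/25 kN·m
Load 4 — triangular load w₀=8 kN/m (0→w₀ over full span):
  M_4 = 3w₀Lx/20 - w₀L²/30 - w₀x³/(6L) = 3·8·4·(4/5)/20 - 8·4²/30 - 8·(4/5)³/(6·4) = -224/375 kN·m
Superposition: M = Σ M_i = -739/375 kN·m ≈ -1.970667 kN·m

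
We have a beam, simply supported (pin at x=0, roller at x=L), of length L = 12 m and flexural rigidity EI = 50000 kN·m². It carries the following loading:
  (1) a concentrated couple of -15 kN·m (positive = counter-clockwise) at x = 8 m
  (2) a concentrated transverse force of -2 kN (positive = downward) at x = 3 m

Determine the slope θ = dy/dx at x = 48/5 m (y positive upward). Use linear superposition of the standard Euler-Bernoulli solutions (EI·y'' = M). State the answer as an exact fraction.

θ(48/5) = -2341/5000000 rad

Load 1 — applied couple M₀=-15 kN·m at a=8 m (b=L-a=4):
  θ_1 = (M₀x²/(2L)-M₀(x-a)+C₁)/EI  [x>a] with C₁=M₀(3b²-L²)/(6L)=20 = ((-15)·(48/5)²/(2·12)-(-15)·((48/5)-8)+20)/50000 = -17/62500 rad
Load 2 — point force P=-2 kN at a=3 m (b=L-a=9):
  θ_2 = -Pa(2L²-6Lx+3x²+a²)/(6LEI)  [x>a] = -(-2)·3·(2·12²-6·12·(48/5)+3·(48/5)²+3²)/(6·12·50000) = -981/5000000 rad
Superposition: θ = Σ θ_i = -2341/5000000 rad ≈ -0.000468 rad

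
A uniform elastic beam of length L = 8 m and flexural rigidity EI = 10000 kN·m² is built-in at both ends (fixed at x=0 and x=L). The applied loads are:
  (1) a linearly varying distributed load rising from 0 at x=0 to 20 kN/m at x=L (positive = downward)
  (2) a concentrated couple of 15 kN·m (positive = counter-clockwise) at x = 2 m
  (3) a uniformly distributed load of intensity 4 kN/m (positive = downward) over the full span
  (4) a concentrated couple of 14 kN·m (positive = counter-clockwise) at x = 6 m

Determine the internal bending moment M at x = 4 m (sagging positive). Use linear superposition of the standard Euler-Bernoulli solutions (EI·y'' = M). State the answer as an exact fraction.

Load 1 — triangular load w₀=20 kN/m (0→w₀ over full span):
  M_1 = 3w₀Lx/20 - w₀L²/30 - w₀x³/(6L) = 3·20·8·4/20 - 20·8²/30 - 20·4³/(6·8) = 80/3 kN·m
Load 2 — applied couple M₀=15 kN·m at a=2 m (b=L-a=6):
  M_2 = R_Ax - M_A - M₀  [x>a] with R_A=135/64, M_A=-45/16 = (135/64)·4 - (-45/16) - 15 = -15/4 kN·m
Load 3 — uniform load w=4 kN/m over full span:
  M_3 = wLx/2 - wL²/12 - wx²/2 = 4·8·4/2 - 4·8²/12 - 4·4²/2 = 32/3 kN·m
Load 4 — applied couple M₀=14 kN·m at a=6 m (b=L-a=2):
  M_4 = R_Ax - M_A  [x≤a] with R_A=63/32, M_A=35/8 = (63/32)·4 - (35/8) = 7/2 kN·m
Superposition: M = Σ M_i = 445/12 kN·m ≈ 37.083333 kN·m

M(4) = 445/12 kN·m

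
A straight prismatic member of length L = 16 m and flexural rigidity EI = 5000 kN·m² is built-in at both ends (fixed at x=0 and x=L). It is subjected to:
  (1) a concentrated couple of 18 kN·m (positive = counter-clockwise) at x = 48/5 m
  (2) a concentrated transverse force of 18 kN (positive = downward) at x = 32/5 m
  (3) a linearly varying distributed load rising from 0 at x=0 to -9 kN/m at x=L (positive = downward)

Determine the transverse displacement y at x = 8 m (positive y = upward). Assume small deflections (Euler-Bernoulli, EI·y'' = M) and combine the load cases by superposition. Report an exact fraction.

Load 1 — applied couple M₀=18 kN·m at a=48/5 m (b=L-a=32/5):
  y_1 = (R_Ax³/6 - M_Ax²/2)/EI  [x≤a] with R_A=81/50, M_A=144/25 = ((81/50)·8³/6 - (144/25)·8²/2)/5000 = -144/15625 m
Load 2 — point force P=18 kN at a=32/5 m (b=L-a=48/5):
  y_2 = -Pa²(L-x)²(3bL-(3b+a)(L-x))/(6L³EI)  [x>a] = -18·(32/5)²·(16-8)²·(3·(48/5)·16-(3·(48/5)+(32/5))·(16-8))/(6·16³·5000) = -5376/78125 m
Load 3 — triangular load w₀=-9 kN/m (0→w₀ over full span):
  y_3 = -w₀x²(L-x)²(x+2L)/(120LEI) = -(-9)·8²·(16-8)²·(8+2·16)/(120·16·5000) = 96/625 m
Superposition: y = Σ y_i = 5904/78125 m ≈ 0.075571 m

y(8) = 5904/78125 m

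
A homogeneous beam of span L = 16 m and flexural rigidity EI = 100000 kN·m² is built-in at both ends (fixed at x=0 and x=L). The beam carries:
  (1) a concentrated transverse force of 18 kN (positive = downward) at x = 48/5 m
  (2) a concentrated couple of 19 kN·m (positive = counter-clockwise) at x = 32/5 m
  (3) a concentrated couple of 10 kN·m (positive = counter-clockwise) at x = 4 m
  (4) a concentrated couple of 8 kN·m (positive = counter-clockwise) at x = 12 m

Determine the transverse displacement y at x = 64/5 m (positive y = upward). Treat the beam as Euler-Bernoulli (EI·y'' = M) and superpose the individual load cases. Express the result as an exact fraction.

y(64/5) = -122497/97656250 m

Load 1 — point force P=18 kN at a=48/5 m (b=L-a=32/5):
  y_1 = -Pa²(L-x)²(3bL-(3b+a)(L-x))/(6L³EI)  [x>a] = -18·(48/5)²·(16-(64/5))²·(3·(32/5)·16-(3·(32/5)+(48/5))·(16-(64/5)))/(6·16³·100000) = -72576/48828125 m
Load 2 — applied couple M₀=19 kN·m at a=32/5 m (b=L-a=48/5):
  y_2 = (R_Ax³/6 - M_Ax²/2 - M₀(x-a)²/2)/EI  [x>a] with R_A=171/100, M_A=57/25 = ((171/100)·(64/5)³/6 - (57/25)·(64/5)²/2 - 19·((64/5)-(32/5))²/2)/100000 = 2128/9765625 m
Load 3 — applied couple M₀=10 kN·m at a=4 m (b=L-a=12):
  y_3 = (R_Ax³/6 - M_Ax²/2 - M₀(x-a)²/2)/EI  [x>a] with R_A=45/64, M_A=-15/8 = ((45/64)·(64/5)³/6 - (-15/8)·(64/5)²/2 - 10·((64/5)-4)²/2)/100000 = 19/156250 m
Load 4 — applied couple M₀=8 kN·m at a=12 m (b=L-a=4):
  y_4 = (R_Ax³/6 - M_Ax²/2 - M₀(x-a)²/2)/EI  [x>a] with R_A=9/16, M_A=5/2 = ((9/16)·(64/5)³/6 - (5/2)·(64/5)²/2 - 8·((64/5)-12)²/2)/100000 = -42/390625 m
Superposition: y = Σ y_i = -122497/97656250 m ≈ -0.001254 m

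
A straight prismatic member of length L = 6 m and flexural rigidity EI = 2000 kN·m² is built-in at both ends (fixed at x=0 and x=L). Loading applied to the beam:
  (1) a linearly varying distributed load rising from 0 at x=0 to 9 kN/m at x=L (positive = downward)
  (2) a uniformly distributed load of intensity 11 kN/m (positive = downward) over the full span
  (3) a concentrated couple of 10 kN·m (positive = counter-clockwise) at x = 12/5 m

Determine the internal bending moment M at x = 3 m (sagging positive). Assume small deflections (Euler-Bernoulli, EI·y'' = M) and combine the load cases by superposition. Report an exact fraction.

Load 1 — triangular load w₀=9 kN/m (0→w₀ over full span):
  M_1 = 3w₀Lx/20 - w₀L²/30 - w₀x³/(6L) = 3·9·6·3/20 - 9·6²/30 - 9·3³/(6·6) = 27/4 kN·m
Load 2 — uniform load w=11 kN/m over full span:
  M_2 = wLx/2 - wL²/12 - wx²/2 = 11·6·3/2 - 11·6²/12 - 11·3²/2 = 33/2 kN·m
Load 3 — applied couple M₀=10 kN·m at a=12/5 m (b=L-a=18/5):
  M_3 = R_Ax - M_A - M₀  [x>a] with R_A=12/5, M_A=6/5 = (12/5)·3 - (6/5) - 10 = -4 kN·m
Superposition: M = Σ M_i = 77/4 kN·m ≈ 19.250000 kN·m

M(3) = 77/4 kN·m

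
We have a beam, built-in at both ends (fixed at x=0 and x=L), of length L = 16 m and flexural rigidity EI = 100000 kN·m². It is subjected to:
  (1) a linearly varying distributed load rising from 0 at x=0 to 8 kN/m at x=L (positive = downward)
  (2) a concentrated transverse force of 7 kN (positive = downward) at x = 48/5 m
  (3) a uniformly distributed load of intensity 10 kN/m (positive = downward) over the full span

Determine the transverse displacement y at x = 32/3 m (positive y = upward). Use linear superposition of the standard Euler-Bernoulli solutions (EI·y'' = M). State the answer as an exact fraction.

Load 1 — triangular load w₀=8 kN/m (0→w₀ over full span):
  y_1 = -w₀x²(L-x)²(x+2L)/(120LEI) = -8·(32/3)²·(16-(32/3))²·((32/3)+2·16)/(120·16·100000) = -65536/11390625 m
Load 2 — point force P=7 kN at a=48/5 m (b=L-a=32/5):
  y_2 = -Pa²(L-x)²(3bL-(3b+a)(L-x))/(6L³EI)  [x>a] = -7·(48/5)²·(16-(32/3))²·(3·(32/5)·16-(3·(32/5)+(48/5))·(16-(32/3)))/(6·16³·100000) = -448/390625 m
Load 3 — uniform load w=10 kN/m over full span:
  y_3 = -wx²(L-x)²/(24EI) = -10·(32/3)²·(16-(32/3))²/(24·100000) = -2048/151875 m
Superposition: y = Σ y_i = -5804992/284765625 m ≈ -0.020385 m

y(32/3) = -5804992/284765625 m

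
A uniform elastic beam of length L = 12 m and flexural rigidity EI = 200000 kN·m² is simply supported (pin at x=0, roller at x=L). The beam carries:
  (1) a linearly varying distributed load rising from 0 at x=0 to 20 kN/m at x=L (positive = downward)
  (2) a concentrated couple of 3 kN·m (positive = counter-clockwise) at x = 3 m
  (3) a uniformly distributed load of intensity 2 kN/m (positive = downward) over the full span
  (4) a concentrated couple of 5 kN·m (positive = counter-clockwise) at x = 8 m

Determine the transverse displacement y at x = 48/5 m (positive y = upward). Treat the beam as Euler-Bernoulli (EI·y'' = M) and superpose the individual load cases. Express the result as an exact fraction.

y(48/5) = -12524843/1250000000 m

Load 1 — triangular load w₀=20 kN/m (0→w₀ over full span):
  y_1 = -w₀x(7L⁴-10L²x²+3x⁴)/(360LEI) = -20·(48/5)·(7·12⁴-10·12²·(48/5)²+3·(48/5)⁴)/(360·12·200000) = -82296/9765625 m
Load 2 — applied couple M₀=3 kN·m at a=3 m (b=L-a=9):
  y_2 = (M₀x³/(6L)-M₀(x-a)²/2+C₁x)/EI  [x>a] with C₁=M₀(3b²-L²)/(6L)=33/8 = (3·(48/5)³/(6·12)-3·((48/5)-3)²/2+(33/8)·(48/5))/200000 = 2781/50000000 m
Load 3 — uniform load w=2 kN/m over full span:
  y_3 = -wx(L³-2Lx²+x³)/(24EI) = -2·(48/5)·(12³-2·12·(48/5)²+(48/5)³)/(24·200000) = -3132/1953125 m
Load 4 — applied couple M₀=5 kN·m at a=8 m (b=L-a=4):
  y_4 = (M₀x³/(6L)-M₀(x-a)²/2+C₁x)/EI  [x>a] with C₁=M₀(3b²-L²)/(6L)=-20/3 = (5·(48/5)³/(6·12)-5·((48/5)-8)²/2+(-20/3)·(48/5))/200000 = -7/156250 m
Superposition: y = Σ y_i = -12524843/1250000000 m ≈ -0.010020 m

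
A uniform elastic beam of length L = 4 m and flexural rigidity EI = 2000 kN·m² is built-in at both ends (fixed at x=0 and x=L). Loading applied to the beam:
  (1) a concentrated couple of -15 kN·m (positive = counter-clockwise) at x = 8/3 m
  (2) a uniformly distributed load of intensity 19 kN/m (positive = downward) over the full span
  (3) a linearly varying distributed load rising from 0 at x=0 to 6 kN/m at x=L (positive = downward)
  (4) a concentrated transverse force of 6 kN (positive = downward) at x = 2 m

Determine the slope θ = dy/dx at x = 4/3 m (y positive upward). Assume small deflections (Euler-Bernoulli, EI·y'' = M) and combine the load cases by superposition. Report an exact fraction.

θ(4/3) = -133/33750 rad

Load 1 — applied couple M₀=-15 kN·m at a=8/3 m (b=L-a=4/3):
  θ_1 = (R_Ax²/2 - M_Ax)/EI  [x≤a] with R_A=-5, M_A=-5 = ((-5)·(4/3)²/2 - (-5)·(4/3))/2000 = 1/900 rad
Load 2 — uniform load w=19 kN/m over full span:
  θ_2 = -wx(L-x)(L-2x)/(12EI) = -19·(4/3)·(4-(4/3))·(4-2·(4/3))/(12·2000) = -38/10125 rad
Load 3 — triangular load w₀=6 kN/m (0→w₀ over full span):
  θ_3 = -w₀(2x(L-x)(L-2x)(x+2L)+x²(L-x)²)/(120LEI) = -6·(2·(4/3)·(4-(4/3))·(4-2·(4/3))·((4/3)+2·4)+(4/3)²·(4-(4/3))²)/(120·4·2000) = -32/50625 rad
Load 4 — point force P=6 kN at a=2 m (b=L-a=2):
  θ_4 = -Pb²x(2aL-(3a+b)x)/(2L³EI)  [x≤a] = -6·2²·(4/3)·(2·2·4-(3·2+2)·(4/3))/(2·4³·2000) = -1/1500 rad
Superposition: θ = Σ θ_i = -133/33750 rad ≈ -0.003941 rad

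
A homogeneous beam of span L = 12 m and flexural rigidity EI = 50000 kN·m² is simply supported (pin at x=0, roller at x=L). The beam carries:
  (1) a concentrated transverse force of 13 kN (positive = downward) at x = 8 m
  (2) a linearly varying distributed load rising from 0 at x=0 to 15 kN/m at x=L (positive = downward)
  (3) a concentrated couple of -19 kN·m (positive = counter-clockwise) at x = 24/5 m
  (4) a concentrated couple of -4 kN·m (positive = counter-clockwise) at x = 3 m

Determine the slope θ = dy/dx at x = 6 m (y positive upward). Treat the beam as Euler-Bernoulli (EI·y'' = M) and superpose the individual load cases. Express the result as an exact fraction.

Load 1 — point force P=13 kN at a=8 m (b=L-a=4):
  θ_1 = -Pb(L²-b²-3x²)/(6LEI)  [x≤a] = -13·4·(12²-4²-3·6²)/(6·12·50000) = -13/45000 rad
Load 2 — triangular load w₀=15 kN/m (0→w₀ over full span):
  θ_2 = -w₀(7L⁴-30L²x²+15x⁴)/(360LEI) = -15·(7·12⁴-30·12²·6²+15·6⁴)/(360·12·50000) = -63/100000 rad
Load 3 — applied couple M₀=-19 kN·m at a=24/5 m (b=L-a=36/5):
  θ_3 = (M₀x²/(2L)-M₀(x-a)+C₁)/EI  [x>a] with C₁=M₀(3b²-L²)/(6L)=-76/25 = ((-19)·6²/(2·12)-(-19)·(6-(24/5))+(-76/25))/50000 = -437/2500000 rad
Load 4 — applied couple M₀=-4 kN·m at a=3 m (b=L-a=9):
  θ_4 = (M₀x²/(2L)-M₀(x-a)+C₁)/EI  [x>a] with C₁=M₀(3b²-L²)/(6L)=-11/2 = ((-4)·6²/(2·12)-(-4)·(6-3)+(-11/2))/50000 = 1/100000 rad
Superposition: θ = Σ θ_i = -24383/22500000 rad ≈ -0.001084 rad

θ(6) = -24383/22500000 rad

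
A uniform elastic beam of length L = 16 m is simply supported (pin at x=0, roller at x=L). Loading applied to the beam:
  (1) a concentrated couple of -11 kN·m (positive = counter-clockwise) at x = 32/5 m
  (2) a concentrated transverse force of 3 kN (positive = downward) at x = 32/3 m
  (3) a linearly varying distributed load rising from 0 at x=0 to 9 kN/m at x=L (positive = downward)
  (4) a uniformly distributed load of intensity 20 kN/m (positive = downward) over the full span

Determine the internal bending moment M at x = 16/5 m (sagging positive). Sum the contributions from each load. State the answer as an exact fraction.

M(16/5) = 60541/125 kN·m

Load 1 — applied couple M₀=-11 kN·m at a=32/5 m (b=L-a=48/5):
  M_1 = M₀x/L  [x≤a] = (-11)·(16/5)/16 = -11/5 kN·m
Load 2 — point force P=3 kN at a=32/3 m (b=L-a=16/3):
  M_2 = Pbx/L  [x≤a] = 3·(16/3)·(16/5)/16 = 16/5 kN·m
Load 3 — triangular load w₀=9 kN/m (0→w₀ over full span):
  M_3 = w₀Lx/6 - w₀x³/(6L) = 9·16·(16/5)/6 - 9·(16/5)³/(6·16) = 9216/125 kN·m
Load 4 — uniform load w=20 kN/m over full span:
  M_4 = wx(L-x)/2 = 20·(16/5)·(16-(16/5))/2 = 2048/5 kN·m
Superposition: M = Σ M_i = 60541/125 kN·m ≈ 484.328000 kN·m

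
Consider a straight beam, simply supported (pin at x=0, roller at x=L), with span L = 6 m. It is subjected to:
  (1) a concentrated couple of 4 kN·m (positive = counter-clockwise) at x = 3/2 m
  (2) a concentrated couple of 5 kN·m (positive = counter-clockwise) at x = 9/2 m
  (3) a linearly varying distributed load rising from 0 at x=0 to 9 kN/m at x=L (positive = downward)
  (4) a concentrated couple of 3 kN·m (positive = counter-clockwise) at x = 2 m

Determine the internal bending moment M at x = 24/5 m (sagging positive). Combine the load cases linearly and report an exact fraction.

M(24/5) = 1644/125 kN·m

Load 1 — applied couple M₀=4 kN·m at a=3/2 m (b=L-a=9/2):
  M_1 = M₀x/L - M₀  [x>a] = 4·(24/5)/6 - 4 = -4/5 kN·m
Load 2 — applied couple M₀=5 kN·m at a=9/2 m (b=L-a=3/2):
  M_2 = M₀x/L - M₀  [x>a] = 5·(24/5)/6 - 5 = -1 kN·m
Load 3 — triangular load w₀=9 kN/m (0→w₀ over full span):
  M_3 = w₀Lx/6 - w₀x³/(6L) = 9·6·(24/5)/6 - 9·(24/5)³/(6·6) = 1944/125 kN·m
Load 4 — applied couple M₀=3 kN·m at a=2 m (b=L-a=4):
  M_4 = M₀x/L - M₀  [x>a] = 3·(24/5)/6 - 3 = -3/5 kN·m
Superposition: M = Σ M_i = 1644/125 kN·m ≈ 13.152000 kN·m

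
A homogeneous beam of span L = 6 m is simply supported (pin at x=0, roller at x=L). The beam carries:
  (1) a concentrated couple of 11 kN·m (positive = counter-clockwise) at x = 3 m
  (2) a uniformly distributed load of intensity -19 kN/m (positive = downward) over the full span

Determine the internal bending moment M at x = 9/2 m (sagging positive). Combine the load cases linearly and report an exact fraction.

M(9/2) = -535/8 kN·m

Load 1 — applied couple M₀=11 kN·m at a=3 m (b=L-a=3):
  M_1 = M₀x/L - M₀  [x>a] = 11·(9/2)/6 - 11 = -11/4 kN·m
Load 2 — uniform load w=-19 kN/m over full span:
  M_2 = wx(L-x)/2 = (-19)·(9/2)·(6-(9/2))/2 = -513/8 kN·m
Superposition: M = Σ M_i = -535/8 kN·m ≈ -66.875000 kN·m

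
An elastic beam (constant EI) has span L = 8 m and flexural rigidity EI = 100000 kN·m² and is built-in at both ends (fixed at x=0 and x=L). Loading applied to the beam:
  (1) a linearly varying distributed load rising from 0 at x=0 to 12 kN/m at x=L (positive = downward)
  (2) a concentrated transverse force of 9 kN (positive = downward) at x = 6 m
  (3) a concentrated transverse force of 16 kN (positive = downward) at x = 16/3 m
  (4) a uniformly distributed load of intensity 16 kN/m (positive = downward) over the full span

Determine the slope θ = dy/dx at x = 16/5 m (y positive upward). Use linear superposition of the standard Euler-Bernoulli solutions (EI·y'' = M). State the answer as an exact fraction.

θ(16/5) = -169357/281250000 rad

Load 1 — triangular load w₀=12 kN/m (0→w₀ over full span):
  θ_1 = -w₀(2x(L-x)(L-2x)(x+2L)+x²(L-x)²)/(120LEI) = -12·(2·(16/5)·(8-(16/5))·(8-2·(16/5))·((16/5)+2·8)+(16/5)²·(8-(16/5))²)/(120·8·100000) = -288/1953125 rad
Load 2 — point force P=9 kN at a=6 m (b=L-a=2):
  θ_2 = -Pb²x(2aL-(3a+b)x)/(2L³EI)  [x≤a] = -9·2²·(16/5)·(2·6·8-(3·6+2)·(16/5))/(2·8³·100000) = -9/250000 rad
Load 3 — point force P=16 kN at a=16/3 m (b=L-a=8/3):
  θ_3 = -Pb²x(2aL-(3a+b)x)/(2L³EI)  [x≤a] = -16·(8/3)²·(16/5)·(2·(16/3)·8-(3·(16/3)+(8/3))·(16/5))/(2·8³·100000) = -64/703125 rad
Load 4 — uniform load w=16 kN/m over full span:
  θ_4 = -wx(L-x)(L-2x)/(12EI) = -16·(16/5)·(8-(16/5))·(8-2·(16/5))/(12·100000) = -128/390625 rad
Superposition: θ = Σ θ_i = -169357/281250000 rad ≈ -0.000602 rad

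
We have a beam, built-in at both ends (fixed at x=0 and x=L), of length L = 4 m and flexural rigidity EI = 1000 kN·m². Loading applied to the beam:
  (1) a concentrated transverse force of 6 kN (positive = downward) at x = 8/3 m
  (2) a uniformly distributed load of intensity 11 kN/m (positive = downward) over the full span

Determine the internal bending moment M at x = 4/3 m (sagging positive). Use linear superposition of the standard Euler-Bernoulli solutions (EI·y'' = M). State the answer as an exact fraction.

Load 1 — point force P=6 kN at a=8/3 m (b=L-a=4/3):
  M_1 = Pb²(3a+b)x/L³ - Pab²/L²  [x≤a] = 6·(4/3)²·(3·(8/3)+(4/3))·(4/3)/4³ - 6·(8/3)·(4/3)²/4² = 8/27 kN·m
Load 2 — uniform load w=11 kN/m over full span:
  M_2 = wLx/2 - wL²/12 - wx²/2 = 11·4·(4/3)/2 - 11·4²/12 - 11·(4/3)²/2 = 44/9 kN·m
Superposition: M = Σ M_i = 140/27 kN·m ≈ 5.185185 kN·m

M(4/3) = 140/27 kN·m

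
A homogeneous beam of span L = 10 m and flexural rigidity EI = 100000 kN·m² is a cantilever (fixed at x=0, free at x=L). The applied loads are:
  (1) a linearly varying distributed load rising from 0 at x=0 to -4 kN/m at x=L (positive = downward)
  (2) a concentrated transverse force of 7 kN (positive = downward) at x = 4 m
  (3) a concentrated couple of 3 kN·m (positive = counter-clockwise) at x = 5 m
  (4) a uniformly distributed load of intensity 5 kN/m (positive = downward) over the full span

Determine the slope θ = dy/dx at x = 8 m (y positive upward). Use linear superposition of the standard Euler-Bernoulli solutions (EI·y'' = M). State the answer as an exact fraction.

θ(8) = -5591/1500000 rad

Load 1 — triangular load w₀=-4 kN/m (0→w₀ over full span):
  θ_1 = (w₀Lx²/4-w₀L²x/3-w₀x⁴/(24L))/EI = ((-4)·10·8²/4-(-4)·10²·8/3-(-4)·8⁴/(24·10))/100000 = 232/46875 rad
Load 2 — point force P=7 kN at a=4 m (b=L-a=6):
  θ_2 = -Pa²/(2EI)  [x>a] = -7·4²/(2·100000) = -7/12500 rad
Load 3 — applied couple M₀=3 kN·m at a=5 m (b=L-a=5):
  θ_3 = M₀a/EI  [x>a] = 3·5/100000 = 3/20000 rad
Load 4 — uniform load w=5 kN/m over full span:
  θ_4 = -wx(x²-3Lx+3L²)/(6EI) = -5·8·(8²-3·10·8+3·10²)/(6·100000) = -31/3750 rad
Superposition: θ = Σ θ_i = -5591/1500000 rad ≈ -0.003727 rad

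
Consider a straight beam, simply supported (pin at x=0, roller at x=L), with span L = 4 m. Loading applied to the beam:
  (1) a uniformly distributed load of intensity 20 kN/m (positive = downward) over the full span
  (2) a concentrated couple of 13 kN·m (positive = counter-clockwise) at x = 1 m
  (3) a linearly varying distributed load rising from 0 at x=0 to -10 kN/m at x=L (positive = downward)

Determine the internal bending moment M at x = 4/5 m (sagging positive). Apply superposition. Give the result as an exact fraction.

Load 1 — uniform load w=20 kN/m over full span:
  M_1 = wx(L-x)/2 = 20·(4/5)·(4-(4/5))/2 = 128/5 kN·m
Load 2 — applied couple M₀=13 kN·m at a=1 m (b=L-a=3):
  M_2 = M₀x/L  [x≤a] = 13·(4/5)/4 = 13/5 kN·m
Load 3 — triangular load w₀=-10 kN/m (0→w₀ over full span):
  M_3 = w₀Lx/6 - w₀x³/(6L) = (-10)·4·(4/5)/6 - (-10)·(4/5)³/(6·4) = -128/25 kN·m
Superposition: M = Σ M_i = 577/25 kN·m ≈ 23.080000 kN·m

M(4/5) = 577/25 kN·m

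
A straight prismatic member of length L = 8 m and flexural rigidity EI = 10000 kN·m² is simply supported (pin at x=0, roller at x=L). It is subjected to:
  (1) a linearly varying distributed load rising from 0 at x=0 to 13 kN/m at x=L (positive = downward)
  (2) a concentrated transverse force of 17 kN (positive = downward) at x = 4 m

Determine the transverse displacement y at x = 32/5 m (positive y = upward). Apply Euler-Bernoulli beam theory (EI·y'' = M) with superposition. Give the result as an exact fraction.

Load 1 — triangular load w₀=13 kN/m (0→w₀ over full span):
  y_1 = -w₀x(7L⁴-10L²x²+3x⁴)/(360LEI) = -13·(32/5)·(7·8⁴-10·8²·(32/5)²+3·(32/5)⁴)/(360·8·10000) = -211328/9765625 m
Load 2 — point force P=17 kN at a=4 m (b=L-a=4):
  y_2 = -Pa(L-x)(2Lx-a²-x²)/(6LEI)  [x>a] = -17·4·(8-(32/5))·(2·8·(32/5)-4²-(32/5)²)/(6·8·10000) = -2414/234375 m
Superposition: y = Σ y_i = -935734/29296875 m ≈ -0.031940 m

y(32/5) = -935734/29296875 m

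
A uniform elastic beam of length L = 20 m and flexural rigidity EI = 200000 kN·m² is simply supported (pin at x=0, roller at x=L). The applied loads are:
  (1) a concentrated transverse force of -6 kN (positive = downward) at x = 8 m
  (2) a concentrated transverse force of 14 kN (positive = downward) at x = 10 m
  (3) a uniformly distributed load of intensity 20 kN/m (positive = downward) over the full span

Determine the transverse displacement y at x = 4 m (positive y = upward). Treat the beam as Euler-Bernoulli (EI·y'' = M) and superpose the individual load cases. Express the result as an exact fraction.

y(4) = -3187/25000 m

Load 1 — point force P=-6 kN at a=8 m (b=L-a=12):
  y_1 = -Pbx(L²-b²-x²)/(6LEI)  [x≤a] = -(-6)·12·4·(20²-12²-4²)/(6·20·200000) = 9/3125 m
Load 2 — point force P=14 kN at a=10 m (b=L-a=10):
  y_2 = -Pbx(L²-b²-x²)/(6LEI)  [x≤a] = -14·10·4·(20²-10²-4²)/(6·20·200000) = -497/75000 m
Load 3 — uniform load w=20 kN/m over full span:
  y_3 = -wx(L³-2Lx²+x³)/(24EI) = -20·4·(20³-2·20·4²+4³)/(24·200000) = -232/1875 m
Superposition: y = Σ y_i = -3187/25000 m ≈ -0.127480 m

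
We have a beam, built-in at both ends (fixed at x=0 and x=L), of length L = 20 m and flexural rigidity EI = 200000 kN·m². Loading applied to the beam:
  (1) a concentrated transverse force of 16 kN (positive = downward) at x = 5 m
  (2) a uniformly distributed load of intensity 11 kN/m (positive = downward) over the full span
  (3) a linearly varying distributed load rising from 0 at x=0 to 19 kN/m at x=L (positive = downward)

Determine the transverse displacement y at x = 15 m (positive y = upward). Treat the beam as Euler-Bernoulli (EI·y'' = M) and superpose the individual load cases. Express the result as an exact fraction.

y(15) = -793/30720 m

Load 1 — point force P=16 kN at a=5 m (b=L-a=15):
  y_1 = -Pa²(L-x)²(3bL-(3b+a)(L-x))/(6L³EI)  [x>a] = -16·5²·(20-15)²·(3·15·20-(3·15+5)·(20-15))/(6·20³·200000) = -13/19200 m
Load 2 — uniform load w=11 kN/m over full span:
  y_2 = -wx²(L-x)²/(24EI) = -11·15²·(20-15)²/(24·200000) = -33/2560 m
Load 3 — triangular load w₀=19 kN/m (0→w₀ over full span):
  y_3 = -w₀x²(L-x)²(x+2L)/(120LEI) = -19·15²·(20-15)²·(15+2·20)/(120·20·200000) = -627/51200 m
Superposition: y = Σ y_i = -793/30720 m ≈ -0.025814 m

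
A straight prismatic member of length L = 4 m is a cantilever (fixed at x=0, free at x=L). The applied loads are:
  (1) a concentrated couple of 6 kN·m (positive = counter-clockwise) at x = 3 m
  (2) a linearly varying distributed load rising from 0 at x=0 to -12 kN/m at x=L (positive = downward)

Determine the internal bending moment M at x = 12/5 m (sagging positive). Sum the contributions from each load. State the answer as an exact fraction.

M(12/5) = 2414/125 kN·m

Load 1 — applied couple M₀=6 kN·m at a=3 m (b=L-a=1):
  M_1 = M₀  [x≤a] = 6 = 6 kN·m
Load 2 — triangular load w₀=-12 kN/m (0→w₀ over full span):
  M_2 = w₀Lx/2 - w₀L²/3 - w₀x³/(6L) = (-12)·4·(12/5)/2 - (-12)·4²/3 - (-12)·(12/5)³/(6·4) = 1664/125 kN·m
Superposition: M = Σ M_i = 2414/125 kN·m ≈ 19.312000 kN·m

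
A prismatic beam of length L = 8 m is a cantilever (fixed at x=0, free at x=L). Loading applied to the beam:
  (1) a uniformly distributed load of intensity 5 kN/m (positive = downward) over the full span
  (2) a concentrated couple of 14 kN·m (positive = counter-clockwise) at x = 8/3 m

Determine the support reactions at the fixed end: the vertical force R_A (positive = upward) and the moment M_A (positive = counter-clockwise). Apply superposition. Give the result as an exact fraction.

Load 1 — uniform load w=5 kN/m over full span:
  R_A = wL = 5·8 = 40 kN
  M_A = wL²/2 = 5·8²/2 = 160 kN·m
Load 2 — applied couple M₀=14 kN·m at a=8/3 m (b=L-a=16/3):
  R_A = 0 kN
  M_A = -M₀ = -14 kN·m
Superposition: R_A = 40 kN, M_A = 146 kN·m

R_A = 40 kN, M_A = 146 kN·m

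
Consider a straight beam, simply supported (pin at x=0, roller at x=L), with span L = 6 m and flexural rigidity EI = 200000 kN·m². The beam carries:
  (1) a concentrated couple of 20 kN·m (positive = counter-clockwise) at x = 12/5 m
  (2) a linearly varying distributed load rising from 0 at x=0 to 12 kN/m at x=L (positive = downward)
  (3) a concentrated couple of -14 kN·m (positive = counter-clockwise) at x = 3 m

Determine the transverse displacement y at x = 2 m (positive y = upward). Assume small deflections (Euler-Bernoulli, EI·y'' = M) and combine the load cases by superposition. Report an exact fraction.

y(2) = -369/1000000 m

Load 1 — applied couple M₀=20 kN·m at a=12/5 m (b=L-a=18/5):
  y_1 = (M₀x³/(6L)+C₁x)/EI  [x≤a] with C₁=M₀(3b²-L²)/(6L)=8/5 = (20·2³/(6·6)+(8/5)·2)/200000 = 43/1125000 m
Load 2 — triangular load w₀=12 kN/m (0→w₀ over full span):
  y_2 = -w₀x(7L⁴-10L²x²+3x⁴)/(360LEI) = -12·2·(7·6⁴-10·6²·2²+3·2⁴)/(360·6·200000) = -4/9375 m
Load 3 — applied couple M₀=-14 kN·m at a=3 m (b=L-a=3):
  y_3 = (M₀x³/(6L)+C₁x)/EI  [x≤a] with C₁=M₀(3b²-L²)/(6L)=7/2 = ((-14)·2³/(6·6)+(7/2)·2)/200000 = 7/360000 m
Superposition: y = Σ y_i = -369/1000000 m ≈ -0.000369 m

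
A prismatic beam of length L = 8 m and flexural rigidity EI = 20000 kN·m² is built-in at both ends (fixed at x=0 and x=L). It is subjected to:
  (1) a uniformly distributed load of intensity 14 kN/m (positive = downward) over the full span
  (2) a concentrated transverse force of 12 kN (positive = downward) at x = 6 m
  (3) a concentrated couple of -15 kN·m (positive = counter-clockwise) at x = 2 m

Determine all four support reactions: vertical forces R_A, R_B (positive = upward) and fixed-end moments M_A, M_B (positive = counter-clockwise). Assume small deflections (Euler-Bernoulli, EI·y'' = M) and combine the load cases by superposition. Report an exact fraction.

Load 1 — uniform load w=14 kN/m over full span:
  R_A = wL/2 = 14·8/2 = 56 kN
  M_A = wL²/12 = 14·8²/12 = 224/3 kN·m
  R_B = wL/2 = 14·8/2 = 56 kN
  M_B = -wL²/12 = -14·8²/12 = -224/3 kN·m
Load 2 — point force P=12 kN at a=6 m (b=L-a=2):
  R_A = Pb²(3a+b)/L³ = 12·2²·(3·6+2)/8³ = 15/8 kN
  M_A = Pab²/L² = 12·6·2²/8² = 9/2 kN·m
  R_B = Pa²(a+3b)/L³ = 12·6²·(6+3·2)/8³ = 81/8 kN
  M_B = -Pa²b/L² = -12·6²·2/8² = -27/2 kN·m
Load 3 — applied couple M₀=-15 kN·m at a=2 m (b=L-a=6):
  R_A = 6M₀ab/L³ = 6·(-15)·2·6/8³ = -135/64 kN
  M_A = M₀b(2a-b)/L² = (-15)·6·(2·2-6)/8² = 45/16 kN·m
  R_B = -6M₀ab/L³ = -6·(-15)·2·6/8³ = 135/64 kN
  M_B = M₀a(2b-a)/L² = (-15)·2·(2·6-2)/8² = -75/16 kN·m
Superposition: R_A = 3569/64 kN, M_A = 3935/48 kN·m, R_B = 4367/64 kN, M_B = -4457/48 kN·m

R_A = 3569/64 kN, M_A = 3935/48 kN·m, R_B = 4367/64 kN, M_B = -4457/48 kN·m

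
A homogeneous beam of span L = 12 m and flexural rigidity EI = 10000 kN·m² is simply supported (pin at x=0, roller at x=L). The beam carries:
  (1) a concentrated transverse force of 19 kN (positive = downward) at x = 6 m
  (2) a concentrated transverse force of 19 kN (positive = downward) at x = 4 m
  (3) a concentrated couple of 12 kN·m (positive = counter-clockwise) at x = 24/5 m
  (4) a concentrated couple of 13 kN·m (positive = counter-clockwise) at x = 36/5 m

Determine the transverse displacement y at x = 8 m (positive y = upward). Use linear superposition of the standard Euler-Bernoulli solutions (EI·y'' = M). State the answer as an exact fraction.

y(8) = -11657/112500 m

Load 1 — point force P=19 kN at a=6 m (b=L-a=6):
  y_1 = -Pa(L-x)(2Lx-a²-x²)/(6LEI)  [x>a] = -19·6·(12-8)·(2·12·8-6²-8²)/(6·12·10000) = -437/7500 m
Load 2 — point force P=19 kN at a=4 m (b=L-a=8):
  y_2 = -Pa(L-x)(2Lx-a²-x²)/(6LEI)  [x>a] = -19·4·(12-8)·(2·12·8-4²-8²)/(6·12·10000) = -266/5625 m
Load 3 — applied couple M₀=12 kN·m at a=24/5 m (b=L-a=36/5):
  y_3 = (M₀x³/(6L)-M₀(x-a)²/2+C₁x)/EI  [x>a] with C₁=M₀(3b²-L²)/(6L)=48/25 = (12·8³/(6·12)-12·(8-(24/5))²/2+(48/25)·8)/10000 = 184/46875 m
Load 4 — applied couple M₀=13 kN·m at a=36/5 m (b=L-a=24/5):
  y_4 = (M₀x³/(6L)-M₀(x-a)²/2+C₁x)/EI  [x>a] with C₁=M₀(3b²-L²)/(6L)=-338/25 = (13·8³/(6·12)-13·(8-(36/5))²/2+(-338/25)·8)/10000 = -559/281250 m
Superposition: y = Σ y_i = -11657/112500 m ≈ -0.103618 m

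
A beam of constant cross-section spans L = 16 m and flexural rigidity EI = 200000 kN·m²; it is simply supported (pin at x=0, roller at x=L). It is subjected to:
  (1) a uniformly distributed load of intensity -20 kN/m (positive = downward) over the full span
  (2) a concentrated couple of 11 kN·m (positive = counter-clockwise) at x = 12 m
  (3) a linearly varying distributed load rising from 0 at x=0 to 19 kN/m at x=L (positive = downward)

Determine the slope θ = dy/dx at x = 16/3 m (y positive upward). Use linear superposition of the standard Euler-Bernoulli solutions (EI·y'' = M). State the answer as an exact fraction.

θ(16/3) = 1936021/486000000 rad

Load 1 — uniform load w=-20 kN/m over full span:
  θ_1 = -w(L³-6Lx²+4x³)/(24EI) = -(-20)·(16³-6·16·(16/3)²+4·(16/3)³)/(24·200000) = 416/50625 rad
Load 2 — applied couple M₀=11 kN·m at a=12 m (b=L-a=4):
  θ_2 = (M₀x²/(2L)+C₁)/EI  [x≤a] with C₁=M₀(3b²-L²)/(6L)=-143/6 = (11·(16/3)²/(2·16)+(-143/6))/200000 = -253/3600000 rad
Load 3 — triangular load w₀=19 kN/m (0→w₀ over full span):
  θ_3 = -w₀(7L⁴-30L²x²+15x⁴)/(360LEI) = -19·(7·16⁴-30·16²·(16/3)²+15·(16/3)⁴)/(360·16·200000) = -15808/3796875 rad
Superposition: θ = Σ θ_i = 1936021/486000000 rad ≈ 0.003984 rad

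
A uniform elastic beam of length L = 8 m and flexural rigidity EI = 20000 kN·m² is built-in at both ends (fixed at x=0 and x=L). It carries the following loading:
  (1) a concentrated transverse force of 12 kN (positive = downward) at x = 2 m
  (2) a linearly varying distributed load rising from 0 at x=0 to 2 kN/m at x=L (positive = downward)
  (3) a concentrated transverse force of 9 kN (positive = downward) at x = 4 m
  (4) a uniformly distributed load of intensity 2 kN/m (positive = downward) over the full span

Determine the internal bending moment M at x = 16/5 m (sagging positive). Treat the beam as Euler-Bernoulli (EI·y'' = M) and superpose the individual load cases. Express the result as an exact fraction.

M(16/5) = 12481/750 kN·m

Load 1 — point force P=12 kN at a=2 m (b=L-a=6):
  M_1 = Pa²(a+3b)(L-x)/L³ - Pa²b/L²  [x>a] = 12·2²·(2+3·6)·(8-(16/5))/8³ - 12·2²·6/8² = 9/2 kN·m
Load 2 — triangular load w₀=2 kN/m (0→w₀ over full span):
  M_2 = 3w₀Lx/20 - w₀L²/30 - w₀x³/(6L) = 3·2·8·(16/5)/20 - 2·8²/30 - 2·(16/5)³/(6·8) = 256/125 kN·m
Load 3 — point force P=9 kN at a=4 m (b=L-a=4):
  M_3 = Pb²(3a+b)x/L³ - Pab²/L²  [x≤a] = 9·4²·(3·4+4)·(16/5)/8³ - 9·4·4²/8² = 27/5 kN·m
Load 4 — uniform load w=2 kN/m over full span:
  M_4 = wLx/2 - wL²/12 - wx²/2 = 2·8·(16/5)/2 - 2·8²/12 - 2·(16/5)²/2 = 352/75 kN·m
Superposition: M = Σ M_i = 12481/750 kN·m ≈ 16.641333 kN·m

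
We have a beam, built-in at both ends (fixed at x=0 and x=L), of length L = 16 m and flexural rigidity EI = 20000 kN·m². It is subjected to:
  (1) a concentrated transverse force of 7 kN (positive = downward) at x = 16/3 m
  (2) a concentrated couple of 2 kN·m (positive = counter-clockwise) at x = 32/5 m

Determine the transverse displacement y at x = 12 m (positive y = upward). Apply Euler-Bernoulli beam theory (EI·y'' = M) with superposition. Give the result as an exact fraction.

Load 1 — point force P=7 kN at a=16/3 m (b=L-a=32/3):
  y_1 = -Pa²(L-x)²(3bL-(3b+a)(L-x))/(6L³EI)  [x>a] = -7·(16/3)²·(16-12)²·(3·(32/3)·16-(3·(32/3)+(16/3))·(16-12))/(6·16³·20000) = -119/50625 m
Load 2 — applied couple M₀=2 kN·m at a=32/5 m (b=L-a=48/5):
  y_2 = (R_Ax³/6 - M_Ax²/2 - M₀(x-a)²/2)/EI  [x>a] with R_A=9/50, M_A=6/25 = ((9/50)·12³/6 - (6/25)·12²/2 - 2·(12-(32/5))²/2)/20000 = 1/6250 m
Superposition: y = Σ y_i = -1109/506250 m ≈ -0.002191 m

y(12) = -1109/506250 m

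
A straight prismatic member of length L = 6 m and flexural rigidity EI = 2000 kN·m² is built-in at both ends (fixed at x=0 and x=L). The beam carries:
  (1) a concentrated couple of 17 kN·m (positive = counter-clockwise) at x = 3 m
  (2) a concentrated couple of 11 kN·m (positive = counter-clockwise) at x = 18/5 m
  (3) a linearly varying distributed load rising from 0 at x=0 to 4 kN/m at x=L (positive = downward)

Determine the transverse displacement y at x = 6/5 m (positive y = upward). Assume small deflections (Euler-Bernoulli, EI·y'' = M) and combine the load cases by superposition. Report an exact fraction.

y(6/5) = -188847/62500000 m

Load 1 — applied couple M₀=17 kN·m at a=3 m (b=L-a=3):
  y_1 = (R_Ax³/6 - M_Ax²/2)/EI  [x≤a] with R_A=17/4, M_A=17/4 = ((17/4)·(6/5)³/6 - (17/4)·(6/5)²/2)/2000 = -459/500000 m
Load 2 — applied couple M₀=11 kN·m at a=18/5 m (b=L-a=12/5):
  y_2 = (R_Ax³/6 - M_Ax²/2)/EI  [x≤a] with R_A=66/25, M_A=88/25 = ((66/25)·(6/5)³/6 - (88/25)·(6/5)²/2)/2000 = -693/781250 m
Load 3 — triangular load w₀=4 kN/m (0→w₀ over full span):
  y_3 = -w₀x²(L-x)²(x+2L)/(120LEI) = -4·(6/5)²·(6-(6/5))²·((6/5)+2·6)/(120·6·2000) = -2376/1953125 m
Superposition: y = Σ y_i = -188847/62500000 m ≈ -0.003022 m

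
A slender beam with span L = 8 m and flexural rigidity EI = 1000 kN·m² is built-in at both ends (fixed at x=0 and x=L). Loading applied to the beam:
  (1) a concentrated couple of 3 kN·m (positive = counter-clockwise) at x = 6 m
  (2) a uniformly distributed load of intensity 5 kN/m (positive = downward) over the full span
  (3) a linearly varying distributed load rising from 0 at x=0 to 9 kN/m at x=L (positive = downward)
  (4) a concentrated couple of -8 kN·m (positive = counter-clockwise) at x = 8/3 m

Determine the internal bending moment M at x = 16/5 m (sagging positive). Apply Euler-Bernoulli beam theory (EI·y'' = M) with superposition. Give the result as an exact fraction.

M(16/5) = 150571/6000 kN·m

Load 1 — applied couple M₀=3 kN·m at a=6 m (b=L-a=2):
  M_1 = R_Ax - M_A  [x≤a] with R_A=27/64, M_A=15/16 = (27/64)·(16/5) - (15/16) = 33/80 kN·m
Load 2 — uniform load w=5 kN/m over full span:
  M_2 = wLx/2 - wL²/12 - wx²/2 = 5·8·(16/5)/2 - 5·8²/12 - 5·(16/5)²/2 = 176/15 kN·m
Load 3 — triangular load w₀=9 kN/m (0→w₀ over full span):
  M_3 = 3w₀Lx/20 - w₀L²/30 - w₀x³/(6L) = 3·9·8·(16/5)/20 - 9·8²/30 - 9·(16/5)³/(6·8) = 1152/125 kN·m
Load 4 — applied couple M₀=-8 kN·m at a=8/3 m (b=L-a=16/3):
  M_4 = R_Ax - M_A - M₀  [x>a] with R_A=-4/3, M_A=0 = (-4/3)·(16/5) - 0 - (-8) = 56/15 kN·m
Superposition: M = Σ M_i = 150571/6000 kN·m ≈ 25.095167 kN·m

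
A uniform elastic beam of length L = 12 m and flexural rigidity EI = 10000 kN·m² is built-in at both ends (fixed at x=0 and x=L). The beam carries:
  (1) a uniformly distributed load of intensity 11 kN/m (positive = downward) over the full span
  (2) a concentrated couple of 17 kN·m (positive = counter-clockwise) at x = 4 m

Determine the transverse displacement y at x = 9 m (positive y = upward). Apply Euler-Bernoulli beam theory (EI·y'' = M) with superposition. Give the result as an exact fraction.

y(9) = -2537/80000 m

Load 1 — uniform load w=11 kN/m over full span:
  y_1 = -wx²(L-x)²/(24EI) = -11·9²·(12-9)²/(24·10000) = -2673/80000 m
Load 2 — applied couple M₀=17 kN·m at a=4 m (b=L-a=8):
  y_2 = (R_Ax³/6 - M_Ax²/2 - M₀(x-a)²/2)/EI  [x>a] with R_A=17/9, M_A=0 = ((17/9)·9³/6 - 0·9²/2 - 17·(9-4)²/2)/10000 = 17/10000 m
Superposition: y = Σ y_i = -2537/80000 m ≈ -0.031712 m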